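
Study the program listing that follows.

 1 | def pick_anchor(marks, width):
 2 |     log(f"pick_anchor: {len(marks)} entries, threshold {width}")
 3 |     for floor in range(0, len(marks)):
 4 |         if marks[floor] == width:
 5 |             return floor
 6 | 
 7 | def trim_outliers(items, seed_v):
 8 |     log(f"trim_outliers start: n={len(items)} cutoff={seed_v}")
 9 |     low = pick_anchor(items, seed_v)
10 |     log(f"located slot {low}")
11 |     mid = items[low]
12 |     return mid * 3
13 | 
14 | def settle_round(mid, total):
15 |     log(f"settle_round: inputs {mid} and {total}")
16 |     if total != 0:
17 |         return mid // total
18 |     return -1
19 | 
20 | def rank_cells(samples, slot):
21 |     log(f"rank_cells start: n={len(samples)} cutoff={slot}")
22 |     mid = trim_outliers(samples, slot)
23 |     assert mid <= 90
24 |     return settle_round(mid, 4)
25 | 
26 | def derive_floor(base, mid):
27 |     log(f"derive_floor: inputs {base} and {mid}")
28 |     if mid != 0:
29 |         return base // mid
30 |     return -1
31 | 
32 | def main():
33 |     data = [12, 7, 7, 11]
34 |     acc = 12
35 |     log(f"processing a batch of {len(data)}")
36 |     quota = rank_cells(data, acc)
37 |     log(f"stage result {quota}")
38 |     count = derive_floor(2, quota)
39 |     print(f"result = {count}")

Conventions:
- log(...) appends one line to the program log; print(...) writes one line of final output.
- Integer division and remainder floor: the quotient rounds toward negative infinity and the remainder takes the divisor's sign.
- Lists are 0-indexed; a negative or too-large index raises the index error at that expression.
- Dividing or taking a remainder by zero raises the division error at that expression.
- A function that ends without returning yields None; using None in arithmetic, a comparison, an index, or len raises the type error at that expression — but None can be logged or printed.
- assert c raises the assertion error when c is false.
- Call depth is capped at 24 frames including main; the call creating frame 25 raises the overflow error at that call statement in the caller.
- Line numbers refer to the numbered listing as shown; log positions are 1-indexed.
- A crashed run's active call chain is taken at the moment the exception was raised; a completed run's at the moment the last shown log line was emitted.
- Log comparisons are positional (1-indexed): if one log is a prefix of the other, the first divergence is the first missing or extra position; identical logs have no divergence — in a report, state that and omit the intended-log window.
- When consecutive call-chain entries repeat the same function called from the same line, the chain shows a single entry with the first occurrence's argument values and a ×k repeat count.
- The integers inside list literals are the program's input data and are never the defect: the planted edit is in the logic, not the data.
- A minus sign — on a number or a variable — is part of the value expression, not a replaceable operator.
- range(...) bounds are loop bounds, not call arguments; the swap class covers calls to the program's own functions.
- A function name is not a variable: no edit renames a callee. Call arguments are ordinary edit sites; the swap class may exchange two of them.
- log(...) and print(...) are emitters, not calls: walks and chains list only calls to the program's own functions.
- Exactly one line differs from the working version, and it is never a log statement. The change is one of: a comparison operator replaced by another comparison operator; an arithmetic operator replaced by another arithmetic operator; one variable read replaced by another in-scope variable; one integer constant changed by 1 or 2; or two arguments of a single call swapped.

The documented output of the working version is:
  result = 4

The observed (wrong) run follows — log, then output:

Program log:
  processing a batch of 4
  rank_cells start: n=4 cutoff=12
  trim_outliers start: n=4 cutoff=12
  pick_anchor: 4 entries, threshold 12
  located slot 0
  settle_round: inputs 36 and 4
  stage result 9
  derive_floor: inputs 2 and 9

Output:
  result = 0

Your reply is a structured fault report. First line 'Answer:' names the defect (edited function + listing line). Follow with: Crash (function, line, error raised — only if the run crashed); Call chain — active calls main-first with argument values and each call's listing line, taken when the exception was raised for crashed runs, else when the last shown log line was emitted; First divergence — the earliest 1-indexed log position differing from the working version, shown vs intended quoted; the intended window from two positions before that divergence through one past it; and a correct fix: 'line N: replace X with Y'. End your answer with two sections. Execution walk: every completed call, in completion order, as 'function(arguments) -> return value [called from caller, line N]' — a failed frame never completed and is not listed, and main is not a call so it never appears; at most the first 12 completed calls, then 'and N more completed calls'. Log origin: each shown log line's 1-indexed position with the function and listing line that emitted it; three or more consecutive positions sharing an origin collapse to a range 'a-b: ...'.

Answer: the defect is in main at line 38.
The tell: The earliest visible damage is log position 8 — 'derive_floor: inputs 2 and 9' rather than the intended 'derive_floor: inputs 9 and 2'.
Call chain: main -> derive_floor(2, 9) (called at line 38).
First divergence: at position 8 the run shows 'derive_floor: inputs 2 and 9' where the working version logs 'derive_floor: inputs 9 and 2'.
Intended log window:
  6: settle_round: inputs 36 and 4
  7: stage result 9
  8: derive_floor: inputs 9 and 2
Execution walk:
  pick_anchor([12, 7, 7, 11], 12) -> 0  [called from trim_outliers, line 9]
  trim_outliers([12, 7, 7, 11], 12) -> 36  [called from rank_cells, line 22]
  settle_round(36, 4) -> 9  [called from rank_cells, line 24]
  rank_cells([12, 7, 7, 11], 12) -> 9  [called from main, line 36]
  derive_floor(2, 9) -> 0  [called from main, line 38]
Origin of each log line:
  1: emitted by main (line 35)
  2: emitted by rank_cells (line 21)
  3: emitted by trim_outliers (line 8)
  4: emitted by pick_anchor (line 2)
  5: emitted by trim_outliers (line 10)
  6: emitted by settle_round (line 15)
  7: emitted by main (line 37)
  8: emitted by derive_floor (line 27)
A correct fix: line 38: replace `derive_floor(2, quota)` with `derive_floor(quota, 2)`.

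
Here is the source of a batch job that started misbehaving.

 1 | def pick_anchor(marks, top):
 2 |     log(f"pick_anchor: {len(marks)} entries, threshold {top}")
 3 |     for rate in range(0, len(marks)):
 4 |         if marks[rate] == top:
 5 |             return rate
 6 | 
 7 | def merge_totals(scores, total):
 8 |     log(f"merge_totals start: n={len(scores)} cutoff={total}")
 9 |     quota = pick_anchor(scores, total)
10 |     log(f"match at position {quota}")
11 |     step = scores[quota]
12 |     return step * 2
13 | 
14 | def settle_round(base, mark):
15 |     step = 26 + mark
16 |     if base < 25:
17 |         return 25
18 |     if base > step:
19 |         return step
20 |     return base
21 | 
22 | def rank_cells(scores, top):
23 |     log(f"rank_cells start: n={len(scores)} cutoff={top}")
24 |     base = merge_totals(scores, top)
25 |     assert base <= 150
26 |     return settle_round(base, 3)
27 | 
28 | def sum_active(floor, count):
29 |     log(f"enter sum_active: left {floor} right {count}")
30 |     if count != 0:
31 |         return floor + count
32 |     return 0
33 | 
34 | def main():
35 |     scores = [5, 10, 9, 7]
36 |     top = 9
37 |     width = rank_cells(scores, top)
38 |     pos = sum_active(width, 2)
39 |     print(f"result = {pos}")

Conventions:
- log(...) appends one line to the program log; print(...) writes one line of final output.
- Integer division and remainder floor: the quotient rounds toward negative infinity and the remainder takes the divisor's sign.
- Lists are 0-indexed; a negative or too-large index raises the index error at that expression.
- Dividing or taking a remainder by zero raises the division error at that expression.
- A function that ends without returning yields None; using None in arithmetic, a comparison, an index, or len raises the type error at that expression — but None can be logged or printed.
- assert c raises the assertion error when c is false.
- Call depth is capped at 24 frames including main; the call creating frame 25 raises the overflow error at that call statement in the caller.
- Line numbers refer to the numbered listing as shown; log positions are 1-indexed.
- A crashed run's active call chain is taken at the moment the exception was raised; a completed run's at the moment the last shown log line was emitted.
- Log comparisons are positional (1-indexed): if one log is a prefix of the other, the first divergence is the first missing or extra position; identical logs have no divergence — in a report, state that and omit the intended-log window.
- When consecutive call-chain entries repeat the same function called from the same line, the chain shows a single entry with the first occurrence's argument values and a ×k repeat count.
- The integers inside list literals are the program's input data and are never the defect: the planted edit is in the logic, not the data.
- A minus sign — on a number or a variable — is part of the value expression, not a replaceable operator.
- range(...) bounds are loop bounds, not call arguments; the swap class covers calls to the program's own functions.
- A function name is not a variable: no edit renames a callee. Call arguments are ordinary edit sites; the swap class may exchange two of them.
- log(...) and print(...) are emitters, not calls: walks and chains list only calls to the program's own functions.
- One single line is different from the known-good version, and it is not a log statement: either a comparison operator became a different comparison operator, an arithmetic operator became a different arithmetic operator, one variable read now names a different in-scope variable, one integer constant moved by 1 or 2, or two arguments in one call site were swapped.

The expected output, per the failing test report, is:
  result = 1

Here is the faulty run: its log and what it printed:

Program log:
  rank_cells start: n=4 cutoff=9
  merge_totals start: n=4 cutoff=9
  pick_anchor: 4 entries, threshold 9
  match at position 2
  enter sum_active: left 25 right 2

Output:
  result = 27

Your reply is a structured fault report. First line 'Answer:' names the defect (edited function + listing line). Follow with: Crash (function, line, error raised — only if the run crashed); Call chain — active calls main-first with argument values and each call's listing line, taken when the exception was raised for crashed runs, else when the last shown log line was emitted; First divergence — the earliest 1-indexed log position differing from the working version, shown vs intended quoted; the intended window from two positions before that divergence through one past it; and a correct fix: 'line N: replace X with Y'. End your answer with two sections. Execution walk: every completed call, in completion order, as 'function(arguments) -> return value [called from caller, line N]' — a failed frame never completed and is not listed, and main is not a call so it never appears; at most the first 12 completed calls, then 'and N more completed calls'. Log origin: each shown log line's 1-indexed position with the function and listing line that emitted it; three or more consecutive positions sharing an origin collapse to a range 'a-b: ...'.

Answer: the defect is in sum_active at line 31.
Key observation: The logs agree in full; only the final output differs.
Call chain: main -> sum_active(25, 2) (called at line 38).
First divergence: none; the two logs match at every position.
Execution walk:
  pick_anchor([5, 10, 9, 7], 9) -> 2  [called from merge_totals, line 9]
  merge_totals([5, 10, 9, 7], 9) -> 18  [called from rank_cells, line 24]
  settle_round(18, 3) -> 25  [called from rank_cells, line 26]
  rank_cells([5, 10, 9, 7], 9) -> 25  [called from main, line 37]
  sum_active(25, 2) -> 27  [called from main, line 38]
Log line origins:
  1: from rank_cells, line 23
  2: from merge_totals, line 8
  3: from pick_anchor, line 2
  4: from merge_totals, line 10
  5: from sum_active, line 29
A correct fix: line 31: replace `+` with `%`.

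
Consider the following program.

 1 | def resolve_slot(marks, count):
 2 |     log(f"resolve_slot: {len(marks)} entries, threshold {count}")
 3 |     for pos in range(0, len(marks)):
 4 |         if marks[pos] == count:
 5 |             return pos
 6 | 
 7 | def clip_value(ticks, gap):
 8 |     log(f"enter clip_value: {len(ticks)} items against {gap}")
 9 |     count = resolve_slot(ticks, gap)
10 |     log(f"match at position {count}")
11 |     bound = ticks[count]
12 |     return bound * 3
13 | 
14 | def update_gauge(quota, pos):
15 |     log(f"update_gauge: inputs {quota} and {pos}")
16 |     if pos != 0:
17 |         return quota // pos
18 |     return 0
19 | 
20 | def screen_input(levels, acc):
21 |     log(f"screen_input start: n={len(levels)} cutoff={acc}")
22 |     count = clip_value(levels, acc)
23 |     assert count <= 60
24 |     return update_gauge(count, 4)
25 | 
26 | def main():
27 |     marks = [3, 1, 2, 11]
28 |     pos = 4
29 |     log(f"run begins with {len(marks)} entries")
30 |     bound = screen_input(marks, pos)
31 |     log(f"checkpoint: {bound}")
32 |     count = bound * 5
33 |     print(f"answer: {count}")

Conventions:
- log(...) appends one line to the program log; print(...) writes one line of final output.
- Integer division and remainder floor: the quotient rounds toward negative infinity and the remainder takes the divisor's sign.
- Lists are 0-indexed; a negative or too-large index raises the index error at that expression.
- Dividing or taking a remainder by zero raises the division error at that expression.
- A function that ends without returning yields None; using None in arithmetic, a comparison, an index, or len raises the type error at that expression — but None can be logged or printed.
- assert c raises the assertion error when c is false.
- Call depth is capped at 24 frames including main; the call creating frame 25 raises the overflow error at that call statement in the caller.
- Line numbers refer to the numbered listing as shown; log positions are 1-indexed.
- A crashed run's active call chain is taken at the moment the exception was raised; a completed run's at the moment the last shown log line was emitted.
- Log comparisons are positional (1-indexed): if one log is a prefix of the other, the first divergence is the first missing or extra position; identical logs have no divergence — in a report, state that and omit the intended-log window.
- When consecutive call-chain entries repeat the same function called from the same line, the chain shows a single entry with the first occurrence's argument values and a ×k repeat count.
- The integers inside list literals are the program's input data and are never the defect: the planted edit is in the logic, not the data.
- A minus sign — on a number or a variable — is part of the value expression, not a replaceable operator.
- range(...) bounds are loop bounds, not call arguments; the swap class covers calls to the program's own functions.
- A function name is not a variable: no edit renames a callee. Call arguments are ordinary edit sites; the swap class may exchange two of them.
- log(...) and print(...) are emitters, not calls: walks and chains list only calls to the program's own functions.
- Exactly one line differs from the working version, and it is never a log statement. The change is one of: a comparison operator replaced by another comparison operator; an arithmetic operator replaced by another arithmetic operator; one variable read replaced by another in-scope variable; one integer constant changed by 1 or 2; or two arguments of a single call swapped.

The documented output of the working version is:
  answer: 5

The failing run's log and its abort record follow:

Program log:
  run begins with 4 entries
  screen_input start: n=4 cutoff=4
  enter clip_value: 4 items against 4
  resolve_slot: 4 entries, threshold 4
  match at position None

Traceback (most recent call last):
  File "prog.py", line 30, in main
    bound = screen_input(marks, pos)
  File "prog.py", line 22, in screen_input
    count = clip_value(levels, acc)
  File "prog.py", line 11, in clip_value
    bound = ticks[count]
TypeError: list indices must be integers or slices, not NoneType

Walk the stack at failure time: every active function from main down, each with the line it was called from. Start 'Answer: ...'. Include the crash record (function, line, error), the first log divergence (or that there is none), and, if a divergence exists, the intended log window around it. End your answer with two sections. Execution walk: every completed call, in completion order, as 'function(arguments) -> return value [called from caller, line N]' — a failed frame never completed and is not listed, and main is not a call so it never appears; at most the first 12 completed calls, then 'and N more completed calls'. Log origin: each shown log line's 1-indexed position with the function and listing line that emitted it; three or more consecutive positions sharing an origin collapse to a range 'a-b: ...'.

Answer: main -> screen_input (called at line 30) -> clip_value (called at line 22).
Key fact: Log line 2 is where behavior first shows: 'screen_input start: n=4 cutoff=4' appears instead of 'screen_input start: n=4 cutoff=2'.
Crash: clip_value, line 11, TypeError.
First divergence: at position 2 the run shows 'screen_input start: n=4 cutoff=4' where the working version logs 'screen_input start: n=4 cutoff=2'.
Intended log window:
  1: run begins with 4 entries
  2: screen_input start: n=4 cutoff=2
  3: enter clip_value: 4 items against 2
Execution walk:
  resolve_slot([3, 1, 2, 11], 4) -> None  [called from clip_value, line 9]
Origin of each log line:
  1: from main, line 29
  2: from screen_input, line 21
  3: from clip_value, line 8
  4: from resolve_slot, line 2
  5: from clip_value, line 10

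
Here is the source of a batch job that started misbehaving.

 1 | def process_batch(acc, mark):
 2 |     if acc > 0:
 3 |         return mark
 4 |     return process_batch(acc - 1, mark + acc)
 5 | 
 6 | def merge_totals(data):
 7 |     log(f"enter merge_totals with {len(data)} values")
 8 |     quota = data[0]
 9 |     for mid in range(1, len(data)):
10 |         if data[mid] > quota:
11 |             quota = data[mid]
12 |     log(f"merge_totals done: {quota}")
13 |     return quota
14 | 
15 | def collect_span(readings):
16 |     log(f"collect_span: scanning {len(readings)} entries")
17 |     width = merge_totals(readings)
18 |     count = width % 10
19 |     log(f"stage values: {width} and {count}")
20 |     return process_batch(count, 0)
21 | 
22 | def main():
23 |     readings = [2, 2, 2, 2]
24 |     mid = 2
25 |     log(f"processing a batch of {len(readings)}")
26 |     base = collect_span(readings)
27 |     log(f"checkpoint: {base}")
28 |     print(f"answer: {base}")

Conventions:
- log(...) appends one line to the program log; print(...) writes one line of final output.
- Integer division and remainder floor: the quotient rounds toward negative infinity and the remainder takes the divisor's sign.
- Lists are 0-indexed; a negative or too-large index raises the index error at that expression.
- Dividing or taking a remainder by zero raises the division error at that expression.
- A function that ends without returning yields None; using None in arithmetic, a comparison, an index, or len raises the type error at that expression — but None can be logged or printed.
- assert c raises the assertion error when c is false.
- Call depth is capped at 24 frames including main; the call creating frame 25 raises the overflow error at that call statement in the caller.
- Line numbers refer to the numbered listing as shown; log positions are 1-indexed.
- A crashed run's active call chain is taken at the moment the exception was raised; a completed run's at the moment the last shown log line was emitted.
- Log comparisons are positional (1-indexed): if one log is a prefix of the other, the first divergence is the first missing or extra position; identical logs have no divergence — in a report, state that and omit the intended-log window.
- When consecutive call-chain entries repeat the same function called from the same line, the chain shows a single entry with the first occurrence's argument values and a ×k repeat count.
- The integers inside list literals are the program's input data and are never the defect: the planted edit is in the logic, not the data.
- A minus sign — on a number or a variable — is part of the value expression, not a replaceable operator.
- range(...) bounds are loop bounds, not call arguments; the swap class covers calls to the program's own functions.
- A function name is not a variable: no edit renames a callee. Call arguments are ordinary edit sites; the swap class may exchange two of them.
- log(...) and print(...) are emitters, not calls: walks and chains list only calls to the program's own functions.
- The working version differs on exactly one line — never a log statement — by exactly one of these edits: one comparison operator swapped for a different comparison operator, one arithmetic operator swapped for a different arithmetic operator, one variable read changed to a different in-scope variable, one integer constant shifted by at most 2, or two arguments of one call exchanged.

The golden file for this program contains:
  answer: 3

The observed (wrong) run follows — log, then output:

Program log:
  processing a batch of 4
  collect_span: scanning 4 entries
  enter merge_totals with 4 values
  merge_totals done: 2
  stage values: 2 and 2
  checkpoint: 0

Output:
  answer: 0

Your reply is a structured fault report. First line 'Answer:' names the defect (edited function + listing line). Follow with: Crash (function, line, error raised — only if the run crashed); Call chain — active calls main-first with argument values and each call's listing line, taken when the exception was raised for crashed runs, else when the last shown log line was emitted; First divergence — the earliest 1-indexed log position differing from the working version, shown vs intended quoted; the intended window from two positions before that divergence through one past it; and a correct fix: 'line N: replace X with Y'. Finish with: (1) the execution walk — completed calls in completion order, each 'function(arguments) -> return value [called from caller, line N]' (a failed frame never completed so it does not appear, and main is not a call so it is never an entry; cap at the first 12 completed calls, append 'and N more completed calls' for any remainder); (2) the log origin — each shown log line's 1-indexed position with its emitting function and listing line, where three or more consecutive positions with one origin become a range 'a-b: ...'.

Answer: the defect is in process_batch at line 2.
Core observation: Everything matches until log position 6, which reads 'checkpoint: 0' in place of 'checkpoint: 3'.
Call chain: main.
First divergence: position 6 — the shown line 'checkpoint: 0' should read 'checkpoint: 3'.
Intended log window:
  4: merge_totals done: 2
  5: stage values: 2 and 2
  6: checkpoint: 3
Execution walk:
  merge_totals([2, 2, 2, 2]) -> 2  [called from collect_span, line 17]
  process_batch(2, 0) -> 0  [called from collect_span, line 20]
  collect_span([2, 2, 2, 2]) -> 0  [called from main, line 26]
Origin of each log line:
  1 — main, line 25
  2 — collect_span, line 16
  3 — merge_totals, line 7
  4 — merge_totals, line 12
  5 — collect_span, line 19
  6 — main, line 27
A correct fix: line 2: replace `>` with `<=`.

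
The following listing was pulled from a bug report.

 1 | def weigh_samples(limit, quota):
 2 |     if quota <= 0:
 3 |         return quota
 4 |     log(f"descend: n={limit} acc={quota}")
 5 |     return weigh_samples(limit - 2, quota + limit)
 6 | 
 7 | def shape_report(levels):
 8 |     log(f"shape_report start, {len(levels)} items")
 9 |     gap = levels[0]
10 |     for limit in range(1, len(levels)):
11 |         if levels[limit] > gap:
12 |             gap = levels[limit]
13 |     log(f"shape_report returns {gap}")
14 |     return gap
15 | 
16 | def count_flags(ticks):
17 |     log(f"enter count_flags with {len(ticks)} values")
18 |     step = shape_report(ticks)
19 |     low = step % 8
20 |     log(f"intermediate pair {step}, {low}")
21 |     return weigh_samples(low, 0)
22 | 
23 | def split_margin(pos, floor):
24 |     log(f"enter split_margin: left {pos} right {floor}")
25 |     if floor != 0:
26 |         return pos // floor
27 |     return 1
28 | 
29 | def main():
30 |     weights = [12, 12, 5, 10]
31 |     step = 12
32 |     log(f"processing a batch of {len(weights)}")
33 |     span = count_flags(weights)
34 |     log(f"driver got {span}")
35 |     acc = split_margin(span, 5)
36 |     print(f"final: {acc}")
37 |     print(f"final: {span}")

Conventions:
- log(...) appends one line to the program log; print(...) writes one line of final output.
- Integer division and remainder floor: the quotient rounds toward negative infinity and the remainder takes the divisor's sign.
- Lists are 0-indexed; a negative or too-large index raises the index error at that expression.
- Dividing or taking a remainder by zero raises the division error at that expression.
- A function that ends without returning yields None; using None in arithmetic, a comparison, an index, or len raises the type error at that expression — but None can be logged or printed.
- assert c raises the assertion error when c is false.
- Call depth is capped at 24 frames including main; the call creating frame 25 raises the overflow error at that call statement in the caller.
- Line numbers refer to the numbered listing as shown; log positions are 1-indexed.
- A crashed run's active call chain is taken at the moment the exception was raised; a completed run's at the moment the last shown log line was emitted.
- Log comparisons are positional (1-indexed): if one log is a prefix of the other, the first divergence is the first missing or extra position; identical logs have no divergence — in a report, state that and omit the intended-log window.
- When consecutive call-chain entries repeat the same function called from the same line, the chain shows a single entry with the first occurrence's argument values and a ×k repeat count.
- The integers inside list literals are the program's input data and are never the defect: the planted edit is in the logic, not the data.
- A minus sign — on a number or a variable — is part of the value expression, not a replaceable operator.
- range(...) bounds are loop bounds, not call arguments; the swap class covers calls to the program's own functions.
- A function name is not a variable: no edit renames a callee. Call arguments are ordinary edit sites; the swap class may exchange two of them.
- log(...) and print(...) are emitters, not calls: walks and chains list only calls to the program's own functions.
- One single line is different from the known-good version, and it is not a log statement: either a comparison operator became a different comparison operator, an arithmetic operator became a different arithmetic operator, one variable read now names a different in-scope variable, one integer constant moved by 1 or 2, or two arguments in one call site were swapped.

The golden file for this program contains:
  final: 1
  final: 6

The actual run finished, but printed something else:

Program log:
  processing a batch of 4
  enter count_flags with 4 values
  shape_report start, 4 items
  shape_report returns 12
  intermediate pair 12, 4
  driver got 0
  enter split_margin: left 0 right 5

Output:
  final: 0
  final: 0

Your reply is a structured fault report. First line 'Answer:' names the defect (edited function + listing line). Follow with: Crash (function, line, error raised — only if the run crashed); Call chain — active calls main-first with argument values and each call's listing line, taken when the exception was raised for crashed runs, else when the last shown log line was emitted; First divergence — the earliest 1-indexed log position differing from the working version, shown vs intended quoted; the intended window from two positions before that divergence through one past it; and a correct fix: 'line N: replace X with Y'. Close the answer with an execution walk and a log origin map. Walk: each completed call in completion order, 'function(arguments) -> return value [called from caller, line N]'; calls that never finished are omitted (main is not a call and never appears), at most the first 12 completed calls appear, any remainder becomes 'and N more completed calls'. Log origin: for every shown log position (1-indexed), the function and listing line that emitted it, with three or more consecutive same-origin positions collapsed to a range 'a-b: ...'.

Answer: the defect is in weigh_samples at line 2.
Key fact: At log position 6 the runs split — shown 'driver got 0', but the working version logs 'descend: n=4 acc=0'.
Call chain: main -> split_margin(0, 5) (called at line 35).
First divergence: position 6 — the shown line 'driver got 0' should read 'descend: n=4 acc=0'.
Intended log window:
  4: shape_report returns 12
  5: intermediate pair 12, 4
  6: descend: n=4 acc=0
  7: descend: n=2 acc=4
Execution walk:
  shape_report([12, 12, 5, 10]) -> 12  [called from count_flags, line 18]
  weigh_samples(4, 0) -> 0  [called from count_flags, line 21]
  count_flags([12, 12, 5, 10]) -> 0  [called from main, line 33]
  split_margin(0, 5) -> 0  [called from main, line 35]
Log origins:
  1: emitted by main (line 32)
  2: emitted by count_flags (line 17)
  3: emitted by shape_report (line 8)
  4: emitted by shape_report (line 13)
  5: emitted by count_flags (line 20)
  6: emitted by main (line 34)
  7: emitted by split_margin (line 24)
A correct fix: line 2: replace `quota` with `limit`.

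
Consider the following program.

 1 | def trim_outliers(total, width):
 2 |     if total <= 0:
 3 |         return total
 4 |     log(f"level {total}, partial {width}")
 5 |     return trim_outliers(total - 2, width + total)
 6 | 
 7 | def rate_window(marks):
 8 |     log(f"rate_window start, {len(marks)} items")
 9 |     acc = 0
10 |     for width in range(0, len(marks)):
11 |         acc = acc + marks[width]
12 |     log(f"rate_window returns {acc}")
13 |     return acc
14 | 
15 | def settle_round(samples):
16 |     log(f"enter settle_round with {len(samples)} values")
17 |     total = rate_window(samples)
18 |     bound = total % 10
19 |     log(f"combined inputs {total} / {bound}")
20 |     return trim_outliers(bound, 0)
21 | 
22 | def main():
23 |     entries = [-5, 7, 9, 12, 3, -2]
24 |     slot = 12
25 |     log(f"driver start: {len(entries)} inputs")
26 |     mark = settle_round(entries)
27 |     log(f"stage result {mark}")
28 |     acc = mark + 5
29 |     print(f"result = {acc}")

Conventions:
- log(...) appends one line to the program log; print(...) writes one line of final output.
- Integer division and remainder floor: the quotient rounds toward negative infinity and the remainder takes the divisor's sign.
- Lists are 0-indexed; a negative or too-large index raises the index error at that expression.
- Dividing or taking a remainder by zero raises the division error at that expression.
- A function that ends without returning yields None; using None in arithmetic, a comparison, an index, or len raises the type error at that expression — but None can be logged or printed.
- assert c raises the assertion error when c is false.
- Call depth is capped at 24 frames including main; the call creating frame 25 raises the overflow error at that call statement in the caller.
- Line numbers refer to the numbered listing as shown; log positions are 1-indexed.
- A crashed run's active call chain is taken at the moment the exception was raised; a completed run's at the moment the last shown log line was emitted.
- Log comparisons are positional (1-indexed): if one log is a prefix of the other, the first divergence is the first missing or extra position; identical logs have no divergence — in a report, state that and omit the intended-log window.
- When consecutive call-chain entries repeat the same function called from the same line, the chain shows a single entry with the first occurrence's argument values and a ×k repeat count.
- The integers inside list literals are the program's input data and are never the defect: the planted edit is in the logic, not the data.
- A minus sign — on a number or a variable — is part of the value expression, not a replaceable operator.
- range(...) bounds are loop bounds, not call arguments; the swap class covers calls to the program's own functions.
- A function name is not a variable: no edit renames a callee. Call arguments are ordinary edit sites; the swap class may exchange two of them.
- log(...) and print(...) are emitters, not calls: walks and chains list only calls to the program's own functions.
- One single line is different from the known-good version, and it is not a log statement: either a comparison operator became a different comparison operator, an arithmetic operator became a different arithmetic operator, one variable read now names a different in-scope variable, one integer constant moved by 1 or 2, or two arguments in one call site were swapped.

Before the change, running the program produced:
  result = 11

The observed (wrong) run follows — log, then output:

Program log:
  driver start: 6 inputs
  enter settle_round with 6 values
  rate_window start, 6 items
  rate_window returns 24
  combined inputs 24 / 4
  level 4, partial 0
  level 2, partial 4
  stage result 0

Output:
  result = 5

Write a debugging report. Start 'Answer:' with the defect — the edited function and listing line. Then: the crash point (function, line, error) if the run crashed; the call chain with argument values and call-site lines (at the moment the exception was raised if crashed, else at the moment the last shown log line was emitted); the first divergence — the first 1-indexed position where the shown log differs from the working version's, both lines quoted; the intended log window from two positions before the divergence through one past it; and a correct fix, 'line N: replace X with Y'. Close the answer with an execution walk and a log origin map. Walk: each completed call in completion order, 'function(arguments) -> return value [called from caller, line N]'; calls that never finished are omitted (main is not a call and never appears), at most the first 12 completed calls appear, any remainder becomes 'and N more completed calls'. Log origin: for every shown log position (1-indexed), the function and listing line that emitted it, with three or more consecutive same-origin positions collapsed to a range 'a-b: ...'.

Answer: the defect is in trim_outliers at line 3.
Core observation: Position 8 is the first bad log line: 'stage result 0' should read 'stage result 6'.
Call chain: main.
First divergence: position 8; shown 'stage result 0' vs intended 'stage result 6'.
Intended log window:
  6: level 4, partial 0
  7: level 2, partial 4
  8: stage result 6
Execution walk:
  rate_window([-5, 7, 9, 12, 3, -2]) -> 24  [called from settle_round, line 17]
  trim_outliers(0, 6) -> 0  [called from trim_outliers, line 5]
  trim_outliers(2, 4) -> 0  [called from trim_outliers, line 5]
  trim_outliers(4, 0) -> 0  [called from settle_round, line 20]
  settle_round([-5, 7, 9, 12, 3, -2]) -> 0  [called from main, line 26]
Log line origins:
  1 — main, line 25
  2 — settle_round, line 16
  3 — rate_window, line 8
  4 — rate_window, line 12
  5 — settle_round, line 19
  6 — trim_outliers, line 4
  7 — trim_outliers, line 4
  8 — main, line 27
A correct fix: line 3: replace `total` with `width`.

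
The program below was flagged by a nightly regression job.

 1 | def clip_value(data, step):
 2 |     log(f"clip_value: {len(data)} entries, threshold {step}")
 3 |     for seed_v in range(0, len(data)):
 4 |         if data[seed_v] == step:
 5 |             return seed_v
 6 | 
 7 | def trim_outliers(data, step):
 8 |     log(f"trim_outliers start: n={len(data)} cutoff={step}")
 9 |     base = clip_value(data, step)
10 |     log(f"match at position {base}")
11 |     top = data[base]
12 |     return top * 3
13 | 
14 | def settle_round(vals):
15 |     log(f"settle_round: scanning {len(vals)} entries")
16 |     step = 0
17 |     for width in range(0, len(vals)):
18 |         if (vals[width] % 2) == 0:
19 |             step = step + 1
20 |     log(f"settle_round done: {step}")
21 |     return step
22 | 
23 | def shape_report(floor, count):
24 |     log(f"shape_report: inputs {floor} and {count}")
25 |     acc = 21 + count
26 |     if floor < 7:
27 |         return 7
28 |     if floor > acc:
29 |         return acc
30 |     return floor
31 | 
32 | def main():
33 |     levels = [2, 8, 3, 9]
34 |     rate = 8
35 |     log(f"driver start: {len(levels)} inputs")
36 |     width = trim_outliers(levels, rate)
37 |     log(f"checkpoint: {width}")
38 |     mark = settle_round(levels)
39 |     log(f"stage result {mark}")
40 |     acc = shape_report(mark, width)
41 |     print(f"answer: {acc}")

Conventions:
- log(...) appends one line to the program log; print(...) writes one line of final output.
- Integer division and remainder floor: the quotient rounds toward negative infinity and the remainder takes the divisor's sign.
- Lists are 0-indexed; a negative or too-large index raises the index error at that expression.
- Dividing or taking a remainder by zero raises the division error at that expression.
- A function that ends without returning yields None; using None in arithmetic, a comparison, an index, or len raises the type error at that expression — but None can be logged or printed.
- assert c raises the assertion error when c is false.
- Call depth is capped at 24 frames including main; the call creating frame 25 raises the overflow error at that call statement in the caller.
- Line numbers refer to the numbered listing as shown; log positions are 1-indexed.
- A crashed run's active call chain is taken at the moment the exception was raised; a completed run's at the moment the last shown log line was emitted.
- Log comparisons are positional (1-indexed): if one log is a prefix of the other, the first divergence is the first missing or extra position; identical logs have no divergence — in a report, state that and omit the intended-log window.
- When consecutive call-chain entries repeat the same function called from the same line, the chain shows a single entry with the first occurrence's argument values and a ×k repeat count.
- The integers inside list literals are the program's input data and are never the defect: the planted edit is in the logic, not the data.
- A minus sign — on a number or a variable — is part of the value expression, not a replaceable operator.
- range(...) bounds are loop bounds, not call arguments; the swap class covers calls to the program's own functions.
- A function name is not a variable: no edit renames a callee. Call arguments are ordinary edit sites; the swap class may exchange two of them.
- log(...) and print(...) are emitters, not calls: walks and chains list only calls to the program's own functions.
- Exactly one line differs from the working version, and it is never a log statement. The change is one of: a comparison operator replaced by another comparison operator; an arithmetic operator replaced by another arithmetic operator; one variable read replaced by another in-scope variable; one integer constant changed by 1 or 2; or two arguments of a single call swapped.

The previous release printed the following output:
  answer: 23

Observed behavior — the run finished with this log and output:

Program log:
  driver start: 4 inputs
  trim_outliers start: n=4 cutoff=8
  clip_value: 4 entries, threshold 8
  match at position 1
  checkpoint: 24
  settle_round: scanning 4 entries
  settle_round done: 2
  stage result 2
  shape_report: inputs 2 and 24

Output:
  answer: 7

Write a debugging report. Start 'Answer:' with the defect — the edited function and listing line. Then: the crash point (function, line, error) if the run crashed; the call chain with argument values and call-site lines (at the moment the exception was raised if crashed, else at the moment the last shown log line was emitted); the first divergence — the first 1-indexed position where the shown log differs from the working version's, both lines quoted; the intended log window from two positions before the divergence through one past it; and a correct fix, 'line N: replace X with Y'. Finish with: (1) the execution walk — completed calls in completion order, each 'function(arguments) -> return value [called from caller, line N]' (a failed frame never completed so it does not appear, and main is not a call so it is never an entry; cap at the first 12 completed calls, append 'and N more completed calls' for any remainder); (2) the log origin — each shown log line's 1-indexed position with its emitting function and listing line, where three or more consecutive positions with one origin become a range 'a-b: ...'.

Answer: the defect is in main at line 40.
Core observation: At log position 9 the runs split — shown 'shape_report: inputs 2 and 24', but the working version logs 'shape_report: inputs 24 and 2'.
Call chain: main -> shape_report(2, 24) (called at line 40).
First divergence: position 9; shown 'shape_report: inputs 2 and 24' vs intended 'shape_report: inputs 24 and 2'.
Intended log window:
  7: settle_round done: 2
  8: stage result 2
  9: shape_report: inputs 24 and 2
Execution walk:
  clip_value([2, 8, 3, 9], 8) -> 1  [called from trim_outliers, line 9]
  trim_outliers([2, 8, 3, 9], 8) -> 24  [called from main, line 36]
  settle_round([2, 8, 3, 9]) -> 2  [called from main, line 38]
  shape_report(2, 24) -> 7  [called from main, line 40]
Log origin:
  1: emitted by main (line 35)
  2: emitted by trim_outliers (line 8)
  3: emitted by clip_value (line 2)
  4: emitted by trim_outliers (line 10)
  5: emitted by main (line 37)
  6: emitted by settle_round (line 15)
  7: emitted by settle_round (line 20)
  8: emitted by main (line 39)
  9: emitted by shape_report (line 24)
A correct fix: line 40: replace `shape_report(mark, width)` with `shape_report(width, mark)`.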